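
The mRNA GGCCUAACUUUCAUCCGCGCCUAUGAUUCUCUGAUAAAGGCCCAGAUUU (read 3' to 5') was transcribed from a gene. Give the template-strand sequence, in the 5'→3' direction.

5'-CCGGATTGAAAGTAGGCGCGGATACTAAGAGACTATTTCCGGGTCTAAA-3'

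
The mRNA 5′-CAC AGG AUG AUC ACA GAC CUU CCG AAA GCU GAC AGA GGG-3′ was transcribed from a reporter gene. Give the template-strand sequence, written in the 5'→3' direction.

Replace U with T to get the coding DNA strand: CACAGGATGATCACAGACCTTCCGAAAGCTGACAGAGGG. The template strand is its reverse complement (complement GTGTCCTACTAGTGTCTGGAAGGCTTTCGACTGTCTCCC, then reverse).

5'-CCCTCTGTCAGCTTTCGGAAGGTCTGTGATCATCCTGTG-3'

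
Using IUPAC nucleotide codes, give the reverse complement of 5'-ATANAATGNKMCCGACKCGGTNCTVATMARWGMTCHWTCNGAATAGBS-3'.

5′-SVCTATTCNGAWDGAKCWYTKATBAGNACCGMGTCGGKMNCATTNTAT-3′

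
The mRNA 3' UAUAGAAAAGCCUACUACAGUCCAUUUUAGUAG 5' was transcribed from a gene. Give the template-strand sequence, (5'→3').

Written 5'→3' the mRNA is GAUGAUUUUACCUGACAUCAUCCGAAAAGAUAU, so the coding DNA strand is GATGATTTTACCTGACATCATCCGAAAAGATAT. The template is its reverse complement.

5'-ATATCTTTTCGGATGATGTCAGGTAAAATCATC-3'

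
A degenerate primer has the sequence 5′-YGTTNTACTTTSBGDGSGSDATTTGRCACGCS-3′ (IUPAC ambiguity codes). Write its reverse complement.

5'-SGCGTGYCAAATHSCSCHCVSAAAGTANAACR-3'

Standard pairs A↔T, G↔C; ambiguity codes pair R↔Y, S↔S, B↔V, D↔H, N↔N. Complement (RCAANATGAAASVCHCSCSHTAAACYGTGCGS), then reverse for 5'→3'.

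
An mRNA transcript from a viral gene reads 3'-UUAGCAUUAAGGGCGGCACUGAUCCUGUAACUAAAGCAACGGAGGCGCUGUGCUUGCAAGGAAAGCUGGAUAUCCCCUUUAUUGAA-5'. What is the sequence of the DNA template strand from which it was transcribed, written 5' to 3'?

5'-AATCGTAATTCCCGCCGTGACTAGGACATTGATTTCGTTGCCTCCGCGACACGAACGTTCCTTTCGACCTATAGGGGAAATAACTT-3'

Written 5'→3' the mRNA is AAGUUAUUUCCCCUAUAGGUCGAAAGGAACGUUCGUGUCGCGGAGGCAACGAAAUCAAUGUCCUAGUCACGGCGGGAAUUACGAUU, so the coding DNA strand is AAGTTATTTCCCCTATAGGTCGAAAGGAACGTTCGTGTCGCGGAGGCAACGAAATCAATGTCCTAGTCACGGCGGGAATTACGATT. The template is its reverse complement.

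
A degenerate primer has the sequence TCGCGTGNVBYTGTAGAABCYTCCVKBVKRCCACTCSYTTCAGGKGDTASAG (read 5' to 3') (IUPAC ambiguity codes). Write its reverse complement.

Standard pairs A↔T, G↔C; ambiguity codes pair R↔Y, K↔M, S↔S, B↔V, D↔H, N↔N. Complement (AGCGCACNBVRACATCTTVGRAGGBMVBMYGGTGAGSRAAGTCCMCHATSTC), then reverse for 5'→3'.

5'-CTSTAHCMCCTGAARSGAGTGGYMBVMBGGARGVTTCTACARVBNCACGCGA-3'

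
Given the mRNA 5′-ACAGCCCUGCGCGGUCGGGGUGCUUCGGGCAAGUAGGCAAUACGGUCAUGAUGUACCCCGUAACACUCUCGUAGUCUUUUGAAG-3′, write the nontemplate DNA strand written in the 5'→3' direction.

5'-ACAGCCCTGCGCGGTCGGGGTGCTTCGGGCAAGTAGGCAATACGGTCATGATGTACCCCGTAACACTCTCGTAGTCTTTTGAAG-3'

The coding DNA strand has the same 5'→3' sequence as the mRNA with U replaced by T.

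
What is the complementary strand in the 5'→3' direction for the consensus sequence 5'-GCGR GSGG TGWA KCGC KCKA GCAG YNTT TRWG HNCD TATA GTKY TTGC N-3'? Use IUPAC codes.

Standard pairs A↔T, G↔C; ambiguity codes pair R↔Y, K↔M, W↔W, S↔S, D↔H, N↔N. Complement (CGCYCSCCACWTMGCGMGMTCGTCRNAAAYWCDNGHATATCAMRAACGN), then reverse for 5'→3'.

5′-NGCAARMACTATAHGNDCWYAAANRCTGCTMGMGCGMTWCACCSCYCGC-3′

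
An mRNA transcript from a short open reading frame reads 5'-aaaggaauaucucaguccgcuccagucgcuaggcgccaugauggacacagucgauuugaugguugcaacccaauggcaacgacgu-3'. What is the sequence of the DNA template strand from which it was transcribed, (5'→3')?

Replace U with T to get the coding DNA strand: AAAGGAATATCTCAGTCCGCTCCAGTCGCTAGGCGCCATGATGGACACAGTCGATTTGATGGTTGCAACCCAATGGCAACGACGT. The template strand is its reverse complement (complement TTTCCTTATAGAGTCAGGCGAGGTCAGCGATCCGCGGTACTACCTGTGTCAGCTAAACTACCAACGTTGGGTTACCGTTGCTGCA, then reverse).

5'-ACGTCGTTGCCATTGGGTTGCAACCATCAAATCGACTGTGTCCATCATGGCGCCTAGCGACTGGAGCGGACTGAGATATTCCTTT-3'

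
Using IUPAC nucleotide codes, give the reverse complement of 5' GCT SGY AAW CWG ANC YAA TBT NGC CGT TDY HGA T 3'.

5'-ATCDRHAACGGCNAVATTRGNTCWGWTTRCSAGC-3'

Standard pairs A↔T, G↔C; ambiguity codes pair Y↔R, W↔W, S↔S, B↔V, D↔H, N↔N. Complement (CGASCRTTWGWCTNGRTTAVANCGGCAAHRDCTA), then reverse for 5'→3'.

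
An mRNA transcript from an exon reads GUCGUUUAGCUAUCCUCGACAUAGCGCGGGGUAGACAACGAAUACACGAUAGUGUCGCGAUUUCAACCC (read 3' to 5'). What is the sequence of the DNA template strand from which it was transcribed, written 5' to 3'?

5′-CAGCAAATCGATAGGAGCTGTATCGCGCCCCATCTGTTGCTTATGTGCTATCACAGCGCTAAAGTTGGG-3′

Written 5'→3' the mRNA is CCCAACUUUAGCGCUGUGAUAGCACAUAAGCAACAGAUGGGGCGCGAUACAGCUCCUAUCGAUUUGCUG, so the coding DNA strand is CCCAACTTTAGCGCTGTGATAGCACATAAGCAACAGATGGGGCGCGATACAGCTCCTATCGATTTGCTG. The template is its reverse complement.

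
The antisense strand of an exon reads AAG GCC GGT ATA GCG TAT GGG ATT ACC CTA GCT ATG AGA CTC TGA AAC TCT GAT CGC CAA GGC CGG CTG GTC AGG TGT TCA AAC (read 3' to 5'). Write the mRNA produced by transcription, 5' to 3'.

Reading the template 3'→5' as shown, RNA polymerase pairs each base (A→U, T→A, G↔C) to build mRNA 5'→3' directly.

5'-UUCCGGCCAUAUCGCAUACCCUAAUGGGAUCGAUACUCUGAGACUUUGAGACUAGCGGUUCCGGCCGACCAGUCCACAAGUUUG-3'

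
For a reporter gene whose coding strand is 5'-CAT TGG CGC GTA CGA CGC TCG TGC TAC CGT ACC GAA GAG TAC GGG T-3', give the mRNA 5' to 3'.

The mRNA is synthesized from the template strand, so it matches the coding strand with T replaced by U.

5'-CAUUGGCGCGUACGACGCUCGUGCUACCGUACCGAAGAGUACGGGU-3'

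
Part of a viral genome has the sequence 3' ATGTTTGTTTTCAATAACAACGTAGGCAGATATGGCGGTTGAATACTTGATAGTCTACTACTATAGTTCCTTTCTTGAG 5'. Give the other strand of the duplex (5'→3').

5′-TACAAACAAAAGTTATTGTTGCATCCGTCTATACCGCCAACTTATGAACTATCAGATGATGATATCAAGGAAAGAACTC-3′

The strand is given 3'→5', so its complement runs 5'→3' in the same left-to-right order: pair each base A↔T, G↔C.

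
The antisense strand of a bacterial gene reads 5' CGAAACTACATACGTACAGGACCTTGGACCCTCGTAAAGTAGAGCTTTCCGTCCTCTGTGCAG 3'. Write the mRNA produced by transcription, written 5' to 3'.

RNA polymerase reads the template 3'→5' and synthesizes mRNA 5'→3' by base-pairing (A→U, T→A, G↔C). The complement of the template is GCTTTGATGTATGCATGTCCTGGAACCTGGGAGCATTTCATCTCGAAAGGCAGGAGACACGTC; antiparallel, so 5'→3' the coding strand is CTGCACAGAGGACGGAAAGCTCTACTTTACGAGGGTCCAAGGTCCTGTACGTATGTAGTTTCG. Replace T with U for the mRNA.

5′-CUGCACAGAGGACGGAAAGCUCUACUUUACGAGGGUCCAAGGUCCUGUACGUAUGUAGUUUCG-3′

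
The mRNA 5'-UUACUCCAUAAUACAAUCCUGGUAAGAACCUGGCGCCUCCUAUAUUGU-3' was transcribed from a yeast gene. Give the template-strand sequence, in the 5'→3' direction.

5'-ACAATATAGGAGGCGCCAGGTTCTTACCAGGATTGTATTATGGAGTAA-3'

Replace U with T to get the coding DNA strand: TTACTCCATAATACAATCCTGGTAAGAACCTGGCGCCTCCTATATTGT. The template strand is its reverse complement (complement AATGAGGTATTATGTTAGGACCATTCTTGGACCGCGGAGGATATAACA, then reverse).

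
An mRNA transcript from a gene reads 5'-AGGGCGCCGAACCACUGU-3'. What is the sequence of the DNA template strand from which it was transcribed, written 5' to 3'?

5'-ACAGTGGTTCGGCGCCCT-3'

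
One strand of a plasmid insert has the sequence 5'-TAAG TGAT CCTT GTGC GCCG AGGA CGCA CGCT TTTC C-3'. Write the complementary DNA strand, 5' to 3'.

The complement of TAAGTGATCCTTGTGCGCCGAGGACGCACGCTTTTCC is ATTCACTAGGAACACGCGGCTCCTGCGTGCGAAAAGG (A↔T, G↔C). DNA strands are antiparallel, so the complementary strand runs 3'→5'; reversing gives the 5'→3' form.

5'-GGAAAAGCGTGCGTCCTCGGCGCACAAGGATCACTTA-3'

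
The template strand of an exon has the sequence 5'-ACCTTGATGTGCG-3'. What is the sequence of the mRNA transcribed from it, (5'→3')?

5'-CGCACAUCAAGGU-3'

The mRNA has the sequence of the coding strand (reverse complement of the template) with T→U. Reverse complement of ACCTTGATGTGCG is CGCACATCAAGGT; then T→U.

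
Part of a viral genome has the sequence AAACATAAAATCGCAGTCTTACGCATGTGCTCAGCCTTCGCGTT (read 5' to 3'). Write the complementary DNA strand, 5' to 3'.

The complement of AAACATAAAATCGCAGTCTTACGCATGTGCTCAGCCTTCGCGTT is TTTGTATTTTAGCGTCAGAATGCGTACACGAGTCGGAAGCGCAA (A↔T, G↔C). DNA strands are antiparallel, so the complementary strand runs 3'→5'; reversing gives the 5'→3' form.

5'-AACGCGAAGGCTGAGCACATGCGTAAGACTGCGATTTTATGTTT-3'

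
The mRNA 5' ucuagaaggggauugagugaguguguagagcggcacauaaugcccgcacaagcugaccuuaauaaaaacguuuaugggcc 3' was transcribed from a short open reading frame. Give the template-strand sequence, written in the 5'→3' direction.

5'-GGCCCATAAACGTTTTTATTAAGGTCAGCTTGTGCGGGCATTATGTGCCGCTCTACACACTCACTCAATCCCCTTCTAGA-3'

Replace U with T to get the coding DNA strand: TCTAGAAGGGGATTGAGTGAGTGTGTAGAGCGGCACATAATGCCCGCACAAGCTGACCTTAATAAAAACGTTTATGGGCC. The template strand is its reverse complement (complement AGATCTTCCCCTAACTCACTCACACATCTCGCCGTGTATTACGGGCGTGTTCGACTGGAATTATTTTTGCAAATACCCGG, then reverse).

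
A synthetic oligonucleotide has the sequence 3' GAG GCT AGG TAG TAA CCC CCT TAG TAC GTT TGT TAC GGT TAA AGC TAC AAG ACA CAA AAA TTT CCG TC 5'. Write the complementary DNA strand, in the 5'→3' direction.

5'-CTCCGATCCATCATTGGGGGAATCATGCAAACAATGCCAATTTCGATGTTCTGTGTTTTTAAAGGCAG-3'

The strand is given 3'→5', so its complement runs 5'→3' in the same left-to-right order: pair each base A↔T, G↔C.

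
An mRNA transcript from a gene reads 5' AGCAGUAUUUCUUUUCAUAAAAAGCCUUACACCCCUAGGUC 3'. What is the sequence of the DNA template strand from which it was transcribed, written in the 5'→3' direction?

5'-GACCTAGGGGTGTAAGGCTTTTTATGAAAAGAAATACTGCT-3'

Replace U with T to get the coding DNA strand: AGCAGTATTTCTTTTCATAAAAAGCCTTACACCCCTAGGTC. The template strand is its reverse complement (complement TCGTCATAAAGAAAAGTATTTTTCGGAATGTGGGGATCCAG, then reverse).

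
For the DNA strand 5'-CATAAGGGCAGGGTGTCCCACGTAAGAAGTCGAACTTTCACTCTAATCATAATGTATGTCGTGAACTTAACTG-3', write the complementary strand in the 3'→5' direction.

3′-GTATTCCCGTCCCACAGGGTGCATTCTTCAGCTTGAAAGTGAGATTAGTATTACATACAGCACTTGAATTGAC-5′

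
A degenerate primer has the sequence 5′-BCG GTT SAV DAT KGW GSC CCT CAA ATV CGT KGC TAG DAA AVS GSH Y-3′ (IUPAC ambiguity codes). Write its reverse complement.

5'-RDSCSBTTTHCTAGCMACGBATTTGAGGGSCWCMATHBTSAACCGV-3'

Standard pairs A↔T, G↔C; ambiguity codes pair Y↔R, K↔M, W↔W, S↔S, B↔V, D↔H. Complement (VGCCAASTBHTAMCWCSGGGAGTTTABGCAMCGATCHTTTBSCSDR), then reverse for 5'→3'.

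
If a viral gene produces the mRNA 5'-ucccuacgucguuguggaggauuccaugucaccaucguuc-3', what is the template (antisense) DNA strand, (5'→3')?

5'-GAACGATGGTGACATGGAATCCTCCACAACGACGTAGGGA-3'

Replace U with T to get the coding DNA strand: TCCCTACGTCGTTGTGGAGGATTCCATGTCACCATCGTTC. The template strand is its reverse complement (complement AGGGATGCAGCAACACCTCCTAAGGTACAGTGGTAGCAAG, then reverse).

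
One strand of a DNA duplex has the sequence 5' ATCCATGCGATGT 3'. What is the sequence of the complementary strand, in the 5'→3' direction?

The complement of ATCCATGCGATGT is TAGGTACGCTACA (A↔T, G↔C). DNA strands are antiparallel, so the complementary strand runs 3'→5'; reversing gives the 5'→3' form.

5′-ACATCGCATGGAT-3′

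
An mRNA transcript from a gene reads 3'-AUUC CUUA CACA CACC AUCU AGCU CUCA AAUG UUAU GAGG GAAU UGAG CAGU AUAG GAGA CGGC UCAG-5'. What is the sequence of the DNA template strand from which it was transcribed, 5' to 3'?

Written 5'→3' the mRNA is GACUCGGCAGAGGAUAUGACGAGUUAAGGGAGUAUUGUAAACUCUCGAUCUACCACACACAUUCCUUA, so the coding DNA strand is GACTCGGCAGAGGATATGACGAGTTAAGGGAGTATTGTAAACTCTCGATCTACCACACACATTCCTTA. The template is its reverse complement.

5'-TAAGGAATGTGTGTGGTAGATCGAGAGTTTACAATACTCCCTTAACTCGTCATATCCTCTGCCGAGTC-3'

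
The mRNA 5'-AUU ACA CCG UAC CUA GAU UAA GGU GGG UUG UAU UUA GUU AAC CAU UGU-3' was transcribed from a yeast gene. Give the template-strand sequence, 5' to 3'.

5'-ACAATGGTTAACTAAATACAACCCACCTTAATCTAGGTACGGTGTAAT-3'

Replace U with T to get the coding DNA strand: ATTACACCGTACCTAGATTAAGGTGGGTTGTATTTAGTTAACCATTGT. The template strand is its reverse complement (complement TAATGTGGCATGGATCTAATTCCACCCAACATAAATCAATTGGTAACA, then reverse).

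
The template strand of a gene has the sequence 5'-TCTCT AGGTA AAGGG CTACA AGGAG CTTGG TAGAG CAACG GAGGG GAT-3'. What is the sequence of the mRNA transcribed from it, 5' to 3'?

5'-AUCCCCUCCGUUGCUCUACCAAGCUCCUUGUAGCCCUUUACCUAGAGA-3'

The mRNA has the sequence of the coding strand (reverse complement of the template) with T→U. Reverse complement of TCTCTAGGTAAAGGGCTACAAGGAGCTTGGTAGAGCAACGGAGGGGAT is ATCCCCTCCGTTGCTCTACCAAGCTCCTTGTAGCCCTTTACCTAGAGA; then T→U.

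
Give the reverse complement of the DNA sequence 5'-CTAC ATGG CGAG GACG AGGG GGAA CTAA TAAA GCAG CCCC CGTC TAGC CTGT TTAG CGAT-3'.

Reading the sequence 3'→5' and pairing each base (A↔T, G↔C) gives the reverse complement directly.

5′-ATCGCTAAACAGGCTAGACGGGGGCTGCTTTATTAGTTCCCCCTCGTCCTCGCCATGTAG-3′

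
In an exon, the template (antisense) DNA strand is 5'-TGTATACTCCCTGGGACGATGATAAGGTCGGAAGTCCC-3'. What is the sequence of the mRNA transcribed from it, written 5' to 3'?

RNA polymerase reads the template 3'→5' and synthesizes mRNA 5'→3' by base-pairing (A→U, T→A, G↔C). The complement of the template is ACATATGAGGGACCCTGCTACTATTCCAGCCTTCAGGG; antiparallel, so 5'→3' the coding strand is GGGACTTCCGACCTTATCATCGTCCCAGGGAGTATACA. Replace T with U for the mRNA.

5′-GGGACUUCCGACCUUAUCAUCGUCCCAGGGAGUAUACA-3′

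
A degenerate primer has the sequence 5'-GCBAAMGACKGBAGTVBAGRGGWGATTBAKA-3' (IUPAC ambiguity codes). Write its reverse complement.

5'-TMTVAATCWCCYCTVBACTVCMGTCKTTVGC-3'

Standard pairs A↔T, G↔C; ambiguity codes pair R↔Y, M↔K, W↔W, B↔V. Complement (CGVTTKCTGMCVTCABVTCYCCWCTAAVTMT), then reverse for 5'→3'.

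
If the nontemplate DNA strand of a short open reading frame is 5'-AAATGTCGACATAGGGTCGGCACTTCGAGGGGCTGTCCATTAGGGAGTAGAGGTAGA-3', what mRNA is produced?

mRNA has the coding-strand sequence with U in place of T.

5'-AAAUGUCGACAUAGGGUCGGCACUUCGAGGGGCUGUCCAUUAGGGAGUAGAGGUAGA-3'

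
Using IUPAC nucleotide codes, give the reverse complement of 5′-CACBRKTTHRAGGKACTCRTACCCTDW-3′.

5'-WHAGGGTAYGAGTMCCTYDAAMYVGTG-3'

Standard pairs A↔T, G↔C; ambiguity codes pair R↔Y, K↔M, W↔W, B↔V, D↔H. Complement (GTGVYMAADYTCCMTGAGYATGGGAHW), then reverse for 5'→3'.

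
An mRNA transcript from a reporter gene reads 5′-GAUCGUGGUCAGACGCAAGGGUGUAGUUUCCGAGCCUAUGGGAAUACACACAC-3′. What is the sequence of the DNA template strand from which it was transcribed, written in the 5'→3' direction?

Replace U with T to get the coding DNA strand: GATCGTGGTCAGACGCAAGGGTGTAGTTTCCGAGCCTATGGGAATACACACAC. The template strand is its reverse complement (complement CTAGCACCAGTCTGCGTTCCCACATCAAAGGCTCGGATACCCTTATGTGTGTG, then reverse).

5'-GTGTGTGTATTCCCATAGGCTCGGAAACTACACCCTTGCGTCTGACCACGATC-3'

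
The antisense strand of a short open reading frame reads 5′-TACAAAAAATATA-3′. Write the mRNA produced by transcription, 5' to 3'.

5′-UAUAUUUUUUGUA-3′

The mRNA has the sequence of the coding strand (reverse complement of the template) with T→U. Reverse complement of TACAAAAAATATA is TATATTTTTTGTA; then T→U.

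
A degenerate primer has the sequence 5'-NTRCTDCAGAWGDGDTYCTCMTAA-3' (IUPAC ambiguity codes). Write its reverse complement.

5′-TTAKGAGRAHCHCWTCTGHAGYAN-3′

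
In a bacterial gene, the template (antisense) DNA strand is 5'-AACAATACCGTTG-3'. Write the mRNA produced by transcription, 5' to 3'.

5'-CAACGGUAUUGUU-3'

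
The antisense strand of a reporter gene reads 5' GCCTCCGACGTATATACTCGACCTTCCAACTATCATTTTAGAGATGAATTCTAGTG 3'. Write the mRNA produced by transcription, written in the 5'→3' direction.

5′-CACUAGAAUUCAUCUCUAAAAUGAUAGUUGGAAGGUCGAGUAUAUACGUCGGAGGC-3′

The mRNA has the sequence of the coding strand (reverse complement of the template) with T→U. Reverse complement of GCCTCCGACGTATATACTCGACCTTCCAACTATCATTTTAGAGATGAATTCTAGTG is CACTAGAATTCATCTCTAAAATGATAGTTGGAAGGTCGAGTATATACGTCGGAGGC; then T→U.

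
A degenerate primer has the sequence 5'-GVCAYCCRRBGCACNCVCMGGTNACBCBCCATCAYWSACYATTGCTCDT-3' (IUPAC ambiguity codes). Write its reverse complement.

Standard pairs A↔T, G↔C; ambiguity codes pair R↔Y, M↔K, W↔W, S↔S, B↔V, D↔H, N↔N. Complement (CBGTRGGYYVCGTGNGBGKCCANTGVGVGGTAGTRWSTGRTAACGAGHA), then reverse for 5'→3'.

5'-AHGAGCAATRGTSWRTGATGGVGVGTNACCKGBGNGTGCVYYGGRTGBC-3'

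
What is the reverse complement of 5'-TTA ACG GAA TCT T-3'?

5'-AAGATTCCGTTAA-3'

Complement each base (A↔T, G↔C): AATTGCCTTAGAA. Then reverse.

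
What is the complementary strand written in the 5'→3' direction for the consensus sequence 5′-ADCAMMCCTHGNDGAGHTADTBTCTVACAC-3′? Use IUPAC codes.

5′-GTGTBAGAVAHTADCTCHNCDAGGKKTGHT-3′

Standard pairs A↔T, G↔C; ambiguity codes pair M↔K, B↔V, D↔H, N↔N. Complement (THGTKKGGADCNHCTCDATHAVAGABTGTG), then reverse for 5'→3'.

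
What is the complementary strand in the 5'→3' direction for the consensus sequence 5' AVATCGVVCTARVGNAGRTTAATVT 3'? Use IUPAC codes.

5′-ABATTAAYCTNCBYTAGBBCGATBT-3′

Standard pairs A↔T, G↔C; ambiguity codes pair R↔Y, V↔B, N↔N. Complement (TBTAGCBBGATYBCNTCYAATTABA), then reverse for 5'→3'.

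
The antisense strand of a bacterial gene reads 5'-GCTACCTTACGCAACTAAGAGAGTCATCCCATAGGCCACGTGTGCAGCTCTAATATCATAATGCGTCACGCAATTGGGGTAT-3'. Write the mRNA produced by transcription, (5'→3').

5′-AUACCCCAAUUGCGUGACGCAUUAUGAUAUUAGAGCUGCACACGUGGCCUAUGGGAUGACUCUCUUAGUUGCGUAAGGUAGC-3′

The mRNA has the sequence of the coding strand (reverse complement of the template) with T→U. Reverse complement of GCTACCTTACGCAACTAAGAGAGTCATCCCATAGGCCACGTGTGCAGCTCTAATATCATAATGCGTCACGCAATTGGGGTAT is ATACCCCAATTGCGTGACGCATTATGATATTAGAGCTGCACACGTGGCCTATGGGATGACTCTCTTAGTTGCGTAAGGTAGC; then T→U.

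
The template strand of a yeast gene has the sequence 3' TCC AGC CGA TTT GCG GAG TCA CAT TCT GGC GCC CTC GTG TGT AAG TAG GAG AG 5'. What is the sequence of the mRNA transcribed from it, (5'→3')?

Reading the template 3'→5' as shown, RNA polymerase pairs each base (A→U, T→A, G↔C) to build mRNA 5'→3' directly.

5'-AGGUCGGCUAAACGCCUCAGUGUAAGACCGCGGGAGCACACAUUCAUCCUCUC-3'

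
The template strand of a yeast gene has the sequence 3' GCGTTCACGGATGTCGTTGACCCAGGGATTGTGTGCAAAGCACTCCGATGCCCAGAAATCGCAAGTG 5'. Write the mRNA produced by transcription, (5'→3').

5'-CGCAAGUGCCUACAGCAACUGGGUCCCUAACACACGUUUCGUGAGGCUACGGGUCUUUAGCGUUCAC-3'

Reading the template 3'→5' as shown, RNA polymerase pairs each base (A→U, T→A, G↔C) to build mRNA 5'→3' directly.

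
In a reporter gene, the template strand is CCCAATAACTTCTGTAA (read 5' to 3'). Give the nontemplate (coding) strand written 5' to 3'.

The coding strand is complementary and antiparallel to the template: take the complement (A↔T, G↔C) and reverse.

5'-TTACAGAAGTTATTGGG-3'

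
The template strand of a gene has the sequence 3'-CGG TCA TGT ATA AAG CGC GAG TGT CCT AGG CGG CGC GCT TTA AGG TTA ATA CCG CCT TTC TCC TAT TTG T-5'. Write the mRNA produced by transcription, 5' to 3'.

Reading the template 3'→5' as shown, RNA polymerase pairs each base (A→U, T→A, G↔C) to build mRNA 5'→3' directly.

5'-GCCAGUACAUAUUUCGCGCUCACAGGAUCCGCCGCGCGAAAUUCCAAUUAUGGCGGAAAGAGGAUAAACA-3'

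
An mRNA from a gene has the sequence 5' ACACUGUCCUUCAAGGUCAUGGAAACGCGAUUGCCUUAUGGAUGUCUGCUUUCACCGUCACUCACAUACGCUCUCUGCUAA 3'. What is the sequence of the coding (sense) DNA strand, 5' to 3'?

The coding DNA strand has the same 5'→3' sequence as the mRNA with U replaced by T.

5'-ACACTGTCCTTCAAGGTCATGGAAACGCGATTGCCTTATGGATGTCTGCTTTCACCGTCACTCACATACGCTCTCTGCTAA-3'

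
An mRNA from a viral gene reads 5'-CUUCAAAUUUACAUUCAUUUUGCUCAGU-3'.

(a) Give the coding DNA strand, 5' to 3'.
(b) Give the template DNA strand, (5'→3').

(a) 5'-CTTCAAATTTACATTCATTTTGCTCAGT-3'
(b) 5'-ACTGAGCAAAATGAATGTAAATTTGAAG-3'

(a) The coding strand matches the mRNA with U→T.
(b) The template strand is the reverse complement of the coding strand.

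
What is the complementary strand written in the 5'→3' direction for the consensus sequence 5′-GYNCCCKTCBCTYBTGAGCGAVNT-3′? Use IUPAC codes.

Standard pairs A↔T, G↔C; ambiguity codes pair Y↔R, K↔M, B↔V, N↔N. Complement (CRNGGGMAGVGARVACTCGCTBNA), then reverse for 5'→3'.

5'-ANBTCGCTCAVRAGVGAMGGGNRC-3'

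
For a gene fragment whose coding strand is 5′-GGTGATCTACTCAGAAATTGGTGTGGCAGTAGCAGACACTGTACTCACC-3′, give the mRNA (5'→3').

5'-GGUGAUCUACUCAGAAAUUGGUGUGGCAGUAGCAGACACUGUACUCACC-3'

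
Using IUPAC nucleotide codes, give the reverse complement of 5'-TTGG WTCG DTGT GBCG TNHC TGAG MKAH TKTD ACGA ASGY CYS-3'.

Standard pairs A↔T, G↔C; ambiguity codes pair Y↔R, M↔K, W↔W, S↔S, B↔V, D↔H, N↔N. Complement (AACCWAGCHACACVGCANDGACTCKMTDAMAHTGCTTSCRGRS), then reverse for 5'→3'.

5′-SRGRCSTTCGTHAMADTMKCTCAGDNACGVCACAHCGAWCCAA-3′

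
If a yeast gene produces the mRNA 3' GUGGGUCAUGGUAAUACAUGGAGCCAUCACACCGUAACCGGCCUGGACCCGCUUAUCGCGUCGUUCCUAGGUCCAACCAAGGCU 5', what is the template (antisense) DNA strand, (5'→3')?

Written 5'→3' the mRNA is UCGGAACCAACCUGGAUCCUUGCUGCGCUAUUCGCCCAGGUCCGGCCAAUGCCACACUACCGAGGUACAUAAUGGUACUGGGUG, so the coding DNA strand is TCGGAACCAACCTGGATCCTTGCTGCGCTATTCGCCCAGGTCCGGCCAATGCCACACTACCGAGGTACATAATGGTACTGGGTG. The template is its reverse complement.

5'-CACCCAGTACCATTATGTACCTCGGTAGTGTGGCATTGGCCGGACCTGGGCGAATAGCGCAGCAAGGATCCAGGTTGGTTCCGA-3'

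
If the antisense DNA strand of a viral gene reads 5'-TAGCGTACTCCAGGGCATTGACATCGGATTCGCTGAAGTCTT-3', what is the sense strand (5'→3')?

The coding strand is complementary and antiparallel to the template: take the complement (A↔T, G↔C) and reverse.

5'-AAGACTTCAGCGAATCCGATGTCAATGCCCTGGAGTACGCTA-3'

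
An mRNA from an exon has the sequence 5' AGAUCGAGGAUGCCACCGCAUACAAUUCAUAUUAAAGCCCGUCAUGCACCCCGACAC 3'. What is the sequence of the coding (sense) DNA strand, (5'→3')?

5'-AGATCGAGGATGCCACCGCATACAATTCATATTAAAGCCCGTCATGCACCCCGACAC-3'

The coding DNA strand has the same 5'→3' sequence as the mRNA with U replaced by T.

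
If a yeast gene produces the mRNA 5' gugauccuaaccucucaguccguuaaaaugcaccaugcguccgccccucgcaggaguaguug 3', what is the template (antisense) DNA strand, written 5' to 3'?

Replace U with T to get the coding DNA strand: GTGATCCTAACCTCTCAGTCCGTTAAAATGCACCATGCGTCCGCCCCTCGCAGGAGTAGTTG. The template strand is its reverse complement (complement CACTAGGATTGGAGAGTCAGGCAATTTTACGTGGTACGCAGGCGGGGAGCGTCCTCATCAAC, then reverse).

5'-CAACTACTCCTGCGAGGGGCGGACGCATGGTGCATTTTAACGGACTGAGAGGTTAGGATCAC-3'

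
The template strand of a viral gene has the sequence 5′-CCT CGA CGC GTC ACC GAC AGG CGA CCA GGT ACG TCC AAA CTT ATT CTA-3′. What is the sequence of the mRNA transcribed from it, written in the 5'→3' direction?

5′-UAGAAUAAGUUUGGACGUACCUGGUCGCCUGUCGGUGACGCGUCGAGG-3′

The mRNA has the sequence of the coding strand (reverse complement of the template) with T→U. Reverse complement of CCTCGACGCGTCACCGACAGGCGACCAGGTACGTCCAAACTTATTCTA is TAGAATAAGTTTGGACGTACCTGGTCGCCTGTCGGTGACGCGTCGAGG; then T→U.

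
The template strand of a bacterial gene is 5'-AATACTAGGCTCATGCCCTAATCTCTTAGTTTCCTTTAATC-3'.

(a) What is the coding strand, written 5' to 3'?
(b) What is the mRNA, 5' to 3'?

(a) 5'-GATTAAAGGAAACTAAGAGATTAGGGCATGAGCCTAGTATT-3'
(b) 5′-GAUUAAAGGAAACUAAGAGAUUAGGGCAUGAGCCUAGUAUU-3′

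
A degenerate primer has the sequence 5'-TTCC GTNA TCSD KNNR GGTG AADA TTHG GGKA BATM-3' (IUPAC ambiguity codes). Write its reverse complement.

5'-KATVTMCCCDAATHTTCACCYNNMHSGATNACGGAA-3'

Standard pairs A↔T, G↔C; ambiguity codes pair R↔Y, M↔K, S↔S, B↔V, D↔H, N↔N. Complement (AAGGCANTAGSHMNNYCCACTTHTAADCCCMTVTAK), then reverse for 5'→3'.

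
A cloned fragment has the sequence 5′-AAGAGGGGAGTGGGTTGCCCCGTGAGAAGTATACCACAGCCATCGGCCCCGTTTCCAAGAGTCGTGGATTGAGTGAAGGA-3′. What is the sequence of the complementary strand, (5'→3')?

5'-TCCTTCACTCAATCCACGACTCTTGGAAACGGGGCCGATGGCTGTGGTATACTTCTCACGGGGCAACCCACTCCCCTCTT-3'

The complement of AAGAGGGGAGTGGGTTGCCCCGTGAGAAGTATACCACAGCCATCGGCCCCGTTTCCAAGAGTCGTGGATTGAGTGAAGGA is TTCTCCCCTCACCCAACGGGGCACTCTTCATATGGTGTCGGTAGCCGGGGCAAAGGTTCTCAGCACCTAACTCACTTCCT (A↔T, G↔C). DNA strands are antiparallel, so the complementary strand runs 3'→5'; reversing gives the 5'→3' form.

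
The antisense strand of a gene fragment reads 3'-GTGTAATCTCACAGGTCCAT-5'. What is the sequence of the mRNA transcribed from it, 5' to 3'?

5'-CACAUUAGAGUGUCCAGGUA-3'

Reading the template 3'→5' as shown, RNA polymerase pairs each base (A→U, T→A, G↔C) to build mRNA 5'→3' directly.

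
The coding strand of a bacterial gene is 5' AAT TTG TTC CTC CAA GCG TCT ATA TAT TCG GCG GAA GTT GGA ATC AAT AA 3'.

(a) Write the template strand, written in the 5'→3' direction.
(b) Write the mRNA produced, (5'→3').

(a) 5'-TTATTGATTCCAACTTCCGCCGAATATATAGACGCTTGGAGGAACAAATT-3'
(b) 5'-AAUUUGUUCCUCCAAGCGUCUAUAUAUUCGGCGGAAGUUGGAAUCAAUAA-3'

(a) The template strand is the reverse complement of the coding strand: complement TTAAACAAGGAGGTTCGCAGATATATAAGCCGCCTTCAACCTTAGTTATT, then reverse.
(b) mRNA matches the coding strand with T→U.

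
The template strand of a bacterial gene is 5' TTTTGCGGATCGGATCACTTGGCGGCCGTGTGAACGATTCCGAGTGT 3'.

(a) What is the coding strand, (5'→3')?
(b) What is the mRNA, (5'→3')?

(a) The coding strand is the reverse complement of the template: complement AAAACGCCTAGCCTAGTGAACCGCCGGCACACTTGCTAAGGCTCACA, then reverse.
(b) mRNA has the coding-strand sequence with T→U.

(a) 5'-ACACTCGGAATCGTTCACACGGCCGCCAAGTGATCCGATCCGCAAAA-3'
(b) 5'-ACACUCGGAAUCGUUCACACGGCCGCCAAGUGAUCCGAUCCGCAAAA-3'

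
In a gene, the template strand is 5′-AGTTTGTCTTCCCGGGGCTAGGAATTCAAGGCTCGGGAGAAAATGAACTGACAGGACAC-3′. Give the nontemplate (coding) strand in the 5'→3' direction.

5'-GTGTCCTGTCAGTTCATTTTCTCCCGAGCCTTGAATTCCTAGCCCCGGGAAGACAAACT-3'

The coding strand is complementary and antiparallel to the template: take the complement (A↔T, G↔C) and reverse.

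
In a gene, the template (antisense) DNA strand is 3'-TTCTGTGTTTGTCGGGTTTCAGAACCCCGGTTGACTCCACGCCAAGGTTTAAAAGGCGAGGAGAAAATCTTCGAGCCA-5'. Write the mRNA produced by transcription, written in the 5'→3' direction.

Reading the template 3'→5' as shown, RNA polymerase pairs each base (A→U, T→A, G↔C) to build mRNA 5'→3' directly.

5′-AAGACACAAACAGCCCAAAGUCUUGGGGCCAACUGAGGUGCGGUUCCAAAUUUUCCGCUCCUCUUUUAGAAGCUCGGU-3′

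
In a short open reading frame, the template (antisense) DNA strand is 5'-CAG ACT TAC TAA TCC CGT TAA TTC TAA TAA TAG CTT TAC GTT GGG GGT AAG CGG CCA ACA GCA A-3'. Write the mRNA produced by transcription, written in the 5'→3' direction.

5'-UUGCUGUUGGCCGCUUACCCCCAACGUAAAGCUAUUAUUAGAAUUAACGGGAUUAGUAAGUCUG-3'

The mRNA has the sequence of the coding strand (reverse complement of the template) with T→U. Reverse complement of CAGACTTACTAATCCCGTTAATTCTAATAATAGCTTTACGTTGGGGGTAAGCGGCCAACAGCAA is TTGCTGTTGGCCGCTTACCCCCAACGTAAAGCTATTATTAGAATTAACGGGATTAGTAAGTCTG; then T→U.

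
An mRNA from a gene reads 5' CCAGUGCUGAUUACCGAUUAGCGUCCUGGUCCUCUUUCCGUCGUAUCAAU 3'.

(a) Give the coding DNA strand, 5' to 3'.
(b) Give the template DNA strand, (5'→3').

(a) The coding strand matches the mRNA with U→T.
(b) The template strand is the reverse complement of the coding strand.

(a) 5'-CCAGTGCTGATTACCGATTAGCGTCCTGGTCCTCTTTCCGTCGTATCAAT-3'
(b) 5'-ATTGATACGACGGAAAGAGGACCAGGACGCTAATCGGTAATCAGCACTGG-3'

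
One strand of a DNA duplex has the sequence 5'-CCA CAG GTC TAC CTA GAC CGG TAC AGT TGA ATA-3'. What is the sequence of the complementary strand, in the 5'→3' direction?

5'-TATTCAACTGTACCGGTCTAGGTAGACCTGTGG-3'

The complement of CCACAGGTCTACCTAGACCGGTACAGTTGAATA is GGTGTCCAGATGGATCTGGCCATGTCAACTTAT (A↔T, G↔C). DNA strands are antiparallel, so the complementary strand runs 3'→5'; reversing gives the 5'→3' form.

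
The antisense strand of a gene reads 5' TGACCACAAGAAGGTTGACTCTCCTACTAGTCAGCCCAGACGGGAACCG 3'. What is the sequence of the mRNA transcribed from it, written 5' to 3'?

RNA polymerase reads the template 3'→5' and synthesizes mRNA 5'→3' by base-pairing (A→U, T→A, G↔C). The complement of the template is ACTGGTGTTCTTCCAACTGAGAGGATGATCAGTCGGGTCTGCCCTTGGC; antiparallel, so 5'→3' the coding strand is CGGTTCCCGTCTGGGCTGACTAGTAGGAGAGTCAACCTTCTTGTGGTCA. Replace T with U for the mRNA.

5'-CGGUUCCCGUCUGGGCUGACUAGUAGGAGAGUCAACCUUCUUGUGGUCA-3'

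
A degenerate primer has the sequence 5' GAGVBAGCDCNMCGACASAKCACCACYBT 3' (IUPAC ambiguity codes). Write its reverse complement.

5'-AVRGTGGTGMTSTGTCGKNGHGCTVBCTC-3'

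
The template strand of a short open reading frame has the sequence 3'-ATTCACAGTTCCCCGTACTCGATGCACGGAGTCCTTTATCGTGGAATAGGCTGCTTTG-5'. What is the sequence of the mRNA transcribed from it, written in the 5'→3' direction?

Reading the template 3'→5' as shown, RNA polymerase pairs each base (A→U, T→A, G↔C) to build mRNA 5'→3' directly.

5'-UAAGUGUCAAGGGGCAUGAGCUACGUGCCUCAGGAAAUAGCACCUUAUCCGACGAAAC-3'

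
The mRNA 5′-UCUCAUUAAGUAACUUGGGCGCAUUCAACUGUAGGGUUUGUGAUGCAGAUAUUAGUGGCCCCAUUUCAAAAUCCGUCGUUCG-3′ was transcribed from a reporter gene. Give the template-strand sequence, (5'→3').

Replace U with T to get the coding DNA strand: TCTCATTAAGTAACTTGGGCGCATTCAACTGTAGGGTTTGTGATGCAGATATTAGTGGCCCCATTTCAAAATCCGTCGTTCG. The template strand is its reverse complement (complement AGAGTAATTCATTGAACCCGCGTAAGTTGACATCCCAAACACTACGTCTATAATCACCGGGGTAAAGTTTTAGGCAGCAAGC, then reverse).

5'-CGAACGACGGATTTTGAAATGGGGCCACTAATATCTGCATCACAAACCCTACAGTTGAATGCGCCCAAGTTACTTAATGAGA-3'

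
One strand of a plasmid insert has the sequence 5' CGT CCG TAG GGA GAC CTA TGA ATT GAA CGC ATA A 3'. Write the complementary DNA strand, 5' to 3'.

5′-TTATGCGTTCAATTCATAGGTCTCCCTACGGACG-3′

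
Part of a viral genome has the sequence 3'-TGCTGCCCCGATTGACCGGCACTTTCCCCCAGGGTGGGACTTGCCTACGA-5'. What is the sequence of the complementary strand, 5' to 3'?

5'-ACGACGGGGCTAACTGGCCGTGAAAGGGGGTCCCACCCTGAACGGATGCT-3'

The strand is given 3'→5', so its complement runs 5'→3' in the same left-to-right order: pair each base A↔T, G↔C.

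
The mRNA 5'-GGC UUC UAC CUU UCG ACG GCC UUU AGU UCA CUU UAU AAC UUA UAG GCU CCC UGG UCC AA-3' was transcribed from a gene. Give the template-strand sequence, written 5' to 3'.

Replace U with T to get the coding DNA strand: GGCTTCTACCTTTCGACGGCCTTTAGTTCACTTTATAACTTATAGGCTCCCTGGTCCAA. The template strand is its reverse complement (complement CCGAAGATGGAAAGCTGCCGGAAATCAAGTGAAATATTGAATATCCGAGGGACCAGGTT, then reverse).

5'-TTGGACCAGGGAGCCTATAAGTTATAAAGTGAACTAAAGGCCGTCGAAAGGTAGAAGCC-3'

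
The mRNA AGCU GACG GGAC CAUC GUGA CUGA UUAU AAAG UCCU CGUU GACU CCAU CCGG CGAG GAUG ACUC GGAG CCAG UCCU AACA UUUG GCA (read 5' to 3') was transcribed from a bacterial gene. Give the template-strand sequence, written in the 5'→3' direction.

Replace U with T to get the coding DNA strand: AGCTGACGGGACCATCGTGACTGATTATAAAGTCCTCGTTGACTCCATCCGGCGAGGATGACTCGGAGCCAGTCCTAACATTTGGCA. The template strand is its reverse complement (complement TCGACTGCCCTGGTAGCACTGACTAATATTTCAGGAGCAACTGAGGTAGGCCGCTCCTACTGAGCCTCGGTCAGGATTGTAAACCGT, then reverse).

5'-TGCCAAATGTTAGGACTGGCTCCGAGTCATCCTCGCCGGATGGAGTCAACGAGGACTTTATAATCAGTCACGATGGTCCCGTCAGCT-3'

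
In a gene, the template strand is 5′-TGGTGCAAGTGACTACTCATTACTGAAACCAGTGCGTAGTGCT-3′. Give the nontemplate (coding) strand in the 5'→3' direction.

5'-AGCACTACGCACTGGTTTCAGTAATGAGTAGTCACTTGCACCA-3'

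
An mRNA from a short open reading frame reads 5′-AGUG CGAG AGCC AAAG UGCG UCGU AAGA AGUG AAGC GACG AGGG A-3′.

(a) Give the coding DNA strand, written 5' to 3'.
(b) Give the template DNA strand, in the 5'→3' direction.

(a) The coding strand matches the mRNA with U→T.
(b) The template strand is the reverse complement of the coding strand.

(a) 5'-AGTGCGAGAGCCAAAGTGCGTCGTAAGAAGTGAAGCGACGAGGGA-3'
(b) 5'-TCCCTCGTCGCTTCACTTCTTACGACGCACTTTGGCTCTCGCACT-3'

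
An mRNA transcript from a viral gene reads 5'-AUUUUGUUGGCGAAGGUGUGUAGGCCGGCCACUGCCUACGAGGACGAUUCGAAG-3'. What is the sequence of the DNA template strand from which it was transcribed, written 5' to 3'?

Replace U with T to get the coding DNA strand: ATTTTGTTGGCGAAGGTGTGTAGGCCGGCCACTGCCTACGAGGACGATTCGAAG. The template strand is its reverse complement (complement TAAAACAACCGCTTCCACACATCCGGCCGGTGACGGATGCTCCTGCTAAGCTTC, then reverse).

5'-CTTCGAATCGTCCTCGTAGGCAGTGGCCGGCCTACACACCTTCGCCAACAAAAT-3'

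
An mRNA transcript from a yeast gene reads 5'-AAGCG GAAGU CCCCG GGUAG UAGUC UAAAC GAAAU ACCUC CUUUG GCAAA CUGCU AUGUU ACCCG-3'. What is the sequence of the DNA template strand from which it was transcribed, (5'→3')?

Replace U with T to get the coding DNA strand: AAGCGGAAGTCCCCGGGTAGTAGTCTAAACGAAATACCTCCTTTGGCAAACTGCTATGTTACCCG. The template strand is its reverse complement (complement TTCGCCTTCAGGGGCCCATCATCAGATTTGCTTTATGGAGGAAACCGTTTGACGATACAATGGGC, then reverse).

5'-CGGGTAACATAGCAGTTTGCCAAAGGAGGTATTTCGTTTAGACTACTACCCGGGGACTTCCGCTT-3'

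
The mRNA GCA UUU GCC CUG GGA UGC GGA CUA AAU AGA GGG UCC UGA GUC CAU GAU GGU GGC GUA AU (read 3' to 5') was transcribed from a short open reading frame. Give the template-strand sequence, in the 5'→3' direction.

Written 5'→3' the mRNA is UAAUGCGGUGGUAGUACCUGAGUCCUGGGAGAUAAAUCAGGCGUAGGGUCCCGUUUACG, so the coding DNA strand is TAATGCGGTGGTAGTACCTGAGTCCTGGGAGATAAATCAGGCGTAGGGTCCCGTTTACG. The template is its reverse complement.

5′-CGTAAACGGGACCCTACGCCTGATTTATCTCCCAGGACTCAGGTACTACCACCGCATTA-3′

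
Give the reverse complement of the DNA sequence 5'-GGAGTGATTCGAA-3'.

Reading the sequence 3'→5' and pairing each base (A↔T, G↔C) gives the reverse complement directly.

5'-TTCGAATCACTCC-3'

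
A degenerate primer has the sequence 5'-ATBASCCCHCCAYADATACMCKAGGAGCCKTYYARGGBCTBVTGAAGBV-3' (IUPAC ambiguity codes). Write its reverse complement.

5′-BVCTTCABVAGVCCYTRRAMGGCTCCTMGKGTATHTRTGGDGGGSTVAT-3′

Standard pairs A↔T, G↔C; ambiguity codes pair R↔Y, M↔K, S↔S, B↔V, D↔H. Complement (TAVTSGGGDGGTRTHTATGKGMTCCTCGGMARRTYCCVGAVBACTTCVB), then reverse for 5'→3'.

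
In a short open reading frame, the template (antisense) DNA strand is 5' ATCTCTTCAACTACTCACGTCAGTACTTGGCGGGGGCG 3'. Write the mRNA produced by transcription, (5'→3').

5'-CGCCCCCGCCAAGUACUGACGUGAGUAGUUGAAGAGAU-3'

The mRNA has the sequence of the coding strand (reverse complement of the template) with T→U. Reverse complement of ATCTCTTCAACTACTCACGTCAGTACTTGGCGGGGGCG is CGCCCCCGCCAAGTACTGACGTGAGTAGTTGAAGAGAT; then T→U.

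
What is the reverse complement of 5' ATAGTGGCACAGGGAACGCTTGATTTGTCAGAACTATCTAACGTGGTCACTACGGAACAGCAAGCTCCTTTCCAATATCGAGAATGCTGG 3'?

5'-CCAGCATTCTCGATATTGGAAAGGAGCTTGCTGTTCCGTAGTGACCACGTTAGATAGTTCTGACAAATCAAGCGTTCCCTGTGCCACTAT-3'

Complement each base (A↔T, G↔C): TATCACCGTGTCCCTTGCGAACTAAACAGTCTTGATAGATTGCACCAGTGATGCCTTGTCGTTCGAGGAAAGGTTATAGCTCTTACGACC. Then reverse.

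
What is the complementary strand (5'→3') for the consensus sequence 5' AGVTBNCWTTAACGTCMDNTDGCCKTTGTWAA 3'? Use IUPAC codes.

5'-TTWACAAMGGCHANHKGACGTTAAWGNVABCT-3'

Standard pairs A↔T, G↔C; ambiguity codes pair M↔K, W↔W, B↔V, D↔H, N↔N. Complement (TCBAVNGWAATTGCAGKHNAHCGGMAACAWTT), then reverse for 5'→3'.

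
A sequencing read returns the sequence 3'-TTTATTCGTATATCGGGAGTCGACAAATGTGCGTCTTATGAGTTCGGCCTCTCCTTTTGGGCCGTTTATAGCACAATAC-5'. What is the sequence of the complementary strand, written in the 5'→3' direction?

The strand is given 3'→5', so its complement runs 5'→3' in the same left-to-right order: pair each base A↔T, G↔C.

5'-AAATAAGCATATAGCCCTCAGCTGTTTACACGCAGAATACTCAAGCCGGAGAGGAAAACCCGGCAAATATCGTGTTATG-3'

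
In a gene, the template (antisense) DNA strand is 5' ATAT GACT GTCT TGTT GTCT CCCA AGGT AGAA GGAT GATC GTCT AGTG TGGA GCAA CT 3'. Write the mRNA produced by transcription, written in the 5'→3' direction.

5′-AGUUGCUCCACACUAGACGAUCAUCCUUCUACCUUGGGAGACAACAAGACAGUCAUAU-3′

RNA polymerase reads the template 3'→5' and synthesizes mRNA 5'→3' by base-pairing (A→U, T→A, G↔C). The complement of the template is TATACTGACAGAACAACAGAGGGTTCCATCTTCCTACTAGCAGATCACACCTCGTTGA; antiparallel, so 5'→3' the coding strand is AGTTGCTCCACACTAGACGATCATCCTTCTACCTTGGGAGACAACAAGACAGTCATAT. Replace T with U for the mRNA.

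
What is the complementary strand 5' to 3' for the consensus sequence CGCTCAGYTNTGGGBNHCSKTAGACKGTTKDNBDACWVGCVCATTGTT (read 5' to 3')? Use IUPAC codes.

5'-AACAATGBGCBWGTHVNHMAACMGTCTAMSGDNVCCCANARCTGAGCG-3'

Standard pairs A↔T, G↔C; ambiguity codes pair Y↔R, K↔M, W↔W, S↔S, B↔V, D↔H, N↔N. Complement (GCGAGTCRANACCCVNDGSMATCTGMCAAMHNVHTGWBCGBGTAACAA), then reverse for 5'→3'.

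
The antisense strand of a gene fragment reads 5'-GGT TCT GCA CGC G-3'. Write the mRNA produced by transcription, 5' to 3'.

The mRNA has the sequence of the coding strand (reverse complement of the template) with T→U. Reverse complement of GGTTCTGCACGCG is CGCGTGCAGAACC; then T→U.

5'-CGCGUGCAGAACC-3'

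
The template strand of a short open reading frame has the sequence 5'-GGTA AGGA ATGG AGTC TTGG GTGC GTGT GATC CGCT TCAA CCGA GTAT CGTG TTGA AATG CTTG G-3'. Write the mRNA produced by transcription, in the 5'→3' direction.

5'-CCAAGCAUUUCAACACGAUACUCGGUUGAAGCGGAUCACACGCACCCAAGACUCCAUUCCUUACC-3'

The mRNA has the sequence of the coding strand (reverse complement of the template) with T→U. Reverse complement of GGTAAGGAATGGAGTCTTGGGTGCGTGTGATCCGCTTCAACCGAGTATCGTGTTGAAATGCTTGG is CCAAGCATTTCAACACGATACTCGGTTGAAGCGGATCACACGCACCCAAGACTCCATTCCTTACC; then T→U.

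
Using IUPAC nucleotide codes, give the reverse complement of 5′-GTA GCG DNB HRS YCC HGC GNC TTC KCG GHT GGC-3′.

5′-GCCADCCGMGAAGNCGCDGGRSYDVNHCGCTAC-3′

Standard pairs A↔T, G↔C; ambiguity codes pair R↔Y, K↔M, S↔S, B↔V, D↔H, N↔N. Complement (CATCGCHNVDYSRGGDCGCNGAAGMGCCDACCG), then reverse for 5'→3'.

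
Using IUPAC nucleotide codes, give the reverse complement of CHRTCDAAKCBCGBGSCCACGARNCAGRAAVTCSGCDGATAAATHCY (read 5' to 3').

5'-RGDATTTATCHGCSGABTTYCTGNYTCGTGGSCVCGVGMTTHGAYDG-3'

Standard pairs A↔T, G↔C; ambiguity codes pair R↔Y, K↔M, S↔S, B↔V, D↔H, N↔N. Complement (GDYAGHTTMGVGCVCSGGTGCTYNGTCYTTBAGSCGHCTATTTADGR), then reverse for 5'→3'.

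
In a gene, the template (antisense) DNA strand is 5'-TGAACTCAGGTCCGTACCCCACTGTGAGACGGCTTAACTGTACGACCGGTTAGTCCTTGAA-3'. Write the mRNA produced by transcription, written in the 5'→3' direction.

RNA polymerase reads the template 3'→5' and synthesizes mRNA 5'→3' by base-pairing (A→U, T→A, G↔C). The complement of the template is ACTTGAGTCCAGGCATGGGGTGACACTCTGCCGAATTGACATGCTGGCCAATCAGGAACTT; antiparallel, so 5'→3' the coding strand is TTCAAGGACTAACCGGTCGTACAGTTAAGCCGTCTCACAGTGGGGTACGGACCTGAGTTCA. Replace T with U for the mRNA.

5'-UUCAAGGACUAACCGGUCGUACAGUUAAGCCGUCUCACAGUGGGGUACGGACCUGAGUUCA-3'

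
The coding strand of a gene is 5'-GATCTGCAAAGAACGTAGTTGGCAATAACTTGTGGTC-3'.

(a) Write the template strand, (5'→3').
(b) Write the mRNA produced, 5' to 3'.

(a) 5'-GACCACAAGTTATTGCCAACTACGTTCTTTGCAGATC-3'
(b) 5'-GAUCUGCAAAGAACGUAGUUGGCAAUAACUUGUGGUC-3'

(a) The template strand is the reverse complement of the coding strand: complement CTAGACGTTTCTTGCATCAACCGTTATTGAACACCAG, then reverse.
(b) mRNA matches the coding strand with T→U.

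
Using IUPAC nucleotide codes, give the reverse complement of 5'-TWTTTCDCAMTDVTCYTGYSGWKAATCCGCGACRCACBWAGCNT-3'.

Standard pairs A↔T, G↔C; ambiguity codes pair R↔Y, M↔K, W↔W, S↔S, B↔V, D↔H, N↔N. Complement (AWAAAGHGTKAHBAGRACRSCWMTTAGGCGCTGYGTGVWTCGNA), then reverse for 5'→3'.

5'-ANGCTWVGTGYGTCGCGGATTMWCSRCARGABHAKTGHGAAAWA-3'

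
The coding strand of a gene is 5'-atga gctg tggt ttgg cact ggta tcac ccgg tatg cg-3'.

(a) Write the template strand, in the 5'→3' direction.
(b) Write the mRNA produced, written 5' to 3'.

(a) 5'-CGCATACCGGGTGATACCAGTGCCAAACCACAGCTCAT-3'
(b) 5'-AUGAGCUGUGGUUUGGCACUGGUAUCACCCGGUAUGCG-3'

(a) The template strand is the reverse complement of the coding strand: complement TACTCGACACCAAACCGTGACCATAGTGGGCCATACGC, then reverse.
(b) mRNA matches the coding strand with T→U.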